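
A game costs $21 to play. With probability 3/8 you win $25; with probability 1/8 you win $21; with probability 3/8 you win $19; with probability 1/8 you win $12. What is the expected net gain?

E[payout] = 25·3/8 + 21·1/8 + 19·3/8 + 12·1/8
 = 75/8 + 21/8 + 57/8 + 3/2
 = 165/8
Net = 165/8 - 21 = -3/8

-0.375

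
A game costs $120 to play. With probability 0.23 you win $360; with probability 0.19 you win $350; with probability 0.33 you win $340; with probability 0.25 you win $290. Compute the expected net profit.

E[payout] = 360·0.23 + 350·0.19 + 340·0.33 + 290·0.25
 = 82.8 + 66.5 + 112.2 + 72.5
 = 334
Net = 334 - 120 = 214

214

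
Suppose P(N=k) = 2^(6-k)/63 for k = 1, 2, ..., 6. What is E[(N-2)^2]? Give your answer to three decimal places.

1.429

E[(N-2)^2] = Σ (n-2)^2·P(N=n)
 = 1·32/63 + 0·16/63 + 1·8/63 + 4·4/63 + 9·2/63 + 16·1/63
 = 32/63 + 0 + 8/63 + 16/63 + 2/7 + 16/63
 = 10/7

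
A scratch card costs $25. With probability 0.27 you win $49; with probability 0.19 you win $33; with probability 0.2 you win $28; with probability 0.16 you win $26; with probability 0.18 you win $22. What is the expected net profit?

8.22

E[payout] = 49·0.27 + 33·0.19 + 28·0.2 + 26·0.16 + 22·0.18
 = 13.23 + 6.27 + 5.6 + 4.16 + 3.96
 = 33.22
Net = 33.22 - 25 = 8.22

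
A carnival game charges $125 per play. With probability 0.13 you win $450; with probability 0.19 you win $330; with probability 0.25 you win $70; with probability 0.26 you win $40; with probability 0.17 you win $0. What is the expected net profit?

E[payout] = 450·0.13 + 330·0.19 + 70·0.25 + 40·0.26 + 0·0.17
 = 58.5 + 62.7 + 17.5 + 10.4 + 0
 = 149.1
Net = 149.1 - 125 = 24.1

24.1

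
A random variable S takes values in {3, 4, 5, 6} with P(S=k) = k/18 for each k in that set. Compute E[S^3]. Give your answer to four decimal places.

125.4444

E[S^3] = Σ s^3·P(S=s)
 = 27·1/6 + 64·2/9 + 125·5/18 + 216·1/3
 = 9/2 + 128/9 + 625/18 + 72
 = 1129/9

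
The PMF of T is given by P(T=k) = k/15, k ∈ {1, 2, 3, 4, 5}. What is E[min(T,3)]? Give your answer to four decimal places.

E[min(T,3)] = Σ min(t,3)·P(T=t)
 = 1·1/15 + 2·2/15 + 3·1/5 + 3·4/15 + 3·1/3
 = 1/15 + 4/15 + 3/5 + 4/5 + 1
 = 41/15

2.7333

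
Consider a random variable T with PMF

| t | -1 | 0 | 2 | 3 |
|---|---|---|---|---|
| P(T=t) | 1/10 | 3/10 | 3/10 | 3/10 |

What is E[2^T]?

3.95

E[2^T] = Σ 2^t·P(T=t)
 = 1/2·1/10 + 1·3/10 + 4·3/10 + 8·3/10
 = 1/20 + 3/10 + 6/5 + 12/5
 = 79/20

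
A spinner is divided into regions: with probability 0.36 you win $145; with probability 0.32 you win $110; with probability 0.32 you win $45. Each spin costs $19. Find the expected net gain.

E[payout] = 145·0.36 + 110·0.32 + 45·0.32
 = 52.2 + 35.2 + 14.4
 = 101.8
Net = 101.8 - 19 = 82.8

82.8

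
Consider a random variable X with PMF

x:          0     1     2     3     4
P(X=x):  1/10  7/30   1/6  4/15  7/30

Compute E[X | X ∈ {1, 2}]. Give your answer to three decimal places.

1.417

P(X ∈ {1, 2}) = 7/30 + 1/6 = 2/5.
E[X | X ∈ {1, 2}] = [1·7/30 + 2·1/6] / (2/5)
 = 17/30 / (2/5)
 = 17/12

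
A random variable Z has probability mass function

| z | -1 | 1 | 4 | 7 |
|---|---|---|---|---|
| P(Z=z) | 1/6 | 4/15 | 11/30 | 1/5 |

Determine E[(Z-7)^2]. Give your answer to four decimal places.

23.5667

E[(Z-7)^2] = Σ (z-7)^2·P(Z=z)
 = 64·1/6 + 36·4/15 + 9·11/30 + 0·1/5
 = 32/3 + 48/5 + 33/10 + 0
 = 707/30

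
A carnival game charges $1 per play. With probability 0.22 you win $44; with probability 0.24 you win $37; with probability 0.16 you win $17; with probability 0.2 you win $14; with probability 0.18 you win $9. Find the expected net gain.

E[payout] = 44·0.22 + 37·0.24 + 17·0.16 + 14·0.2 + 9·0.18
 = 9.68 + 8.88 + 2.72 + 2.8 + 1.62
 = 25.7
Net = 25.7 - 1 = 24.7

24.7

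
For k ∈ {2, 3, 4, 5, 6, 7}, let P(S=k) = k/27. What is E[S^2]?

29

E[S^2] = Σ s^2·P(S=s)
 = 4·2/27 + 9·1/9 + 16·4/27 + 25·5/27 + 36·2/9 + 49·7/27
 = 8/27 + 1 + 64/27 + 125/27 + 8 + 343/27
 = 29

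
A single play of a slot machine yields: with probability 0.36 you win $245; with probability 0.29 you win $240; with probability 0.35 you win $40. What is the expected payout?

E[payout] = 245·0.36 + 240·0.29 + 40·0.35
 = 88.2 + 69.6 + 14
 = 171.8

171.8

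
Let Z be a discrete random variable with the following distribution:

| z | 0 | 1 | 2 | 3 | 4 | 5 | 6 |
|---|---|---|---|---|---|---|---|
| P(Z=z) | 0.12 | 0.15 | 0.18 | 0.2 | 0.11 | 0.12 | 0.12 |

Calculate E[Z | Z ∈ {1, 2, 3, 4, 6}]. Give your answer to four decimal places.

2.9868

P(Z ∈ {1, 2, 3, 4, 6}) = 0.15 + 0.18 + 0.2 + 0.11 + 0.12 = 0.76.
E[Z | Z ∈ {1, 2, 3, 4, 6}] = [1·0.15 + 2·0.18 + 3·0.2 + 4·0.11 + 6·0.12] / 0.76
 = 2.27 / 0.76
 = 227/76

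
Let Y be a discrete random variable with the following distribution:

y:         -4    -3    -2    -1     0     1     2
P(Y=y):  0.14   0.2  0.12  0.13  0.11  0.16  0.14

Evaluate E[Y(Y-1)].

E[Y(Y-1)] = Σ y(y-1)·P(Y=y)
 = 20·0.14 + 12·0.2 + 6·0.12 + 2·0.13 + 0·0.11 + 0·0.16 + 2·0.14
 = 2.8 + 2.4 + 0.72 + 0.26 + 0 + 0 + 0.28
 = 6.46

6.46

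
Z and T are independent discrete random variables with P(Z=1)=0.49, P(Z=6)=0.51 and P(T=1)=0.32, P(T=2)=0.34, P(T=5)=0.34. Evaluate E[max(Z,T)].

E[max(Z,T)] = Σ_z Σ_t max(z,t) · P(Z=z)P(T=t)
 = 1·0.1568 + 2·0.1666 + 5·0.1666 + 6·0.1632 + 6·0.1734 + 6·0.1734
 = 0.1568 + 0.3332 + 0.833 + 0.9792 + 1.0404 + 1.0404
 = 4.383

4.383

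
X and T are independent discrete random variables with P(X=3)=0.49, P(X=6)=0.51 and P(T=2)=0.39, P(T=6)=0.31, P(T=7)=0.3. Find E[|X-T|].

2.1834

E[|X-T|] = Σ_x Σ_t |x-t| · P(X=x)P(T=t)
 = 1·0.1911 + 3·0.1519 + 4·0.147 + 4·0.1989 + 0·0.1581 + 1·0.153
 = 0.1911 + 0.4557 + 0.588 + 0.7956 + 0 + 0.153
 = 2.1834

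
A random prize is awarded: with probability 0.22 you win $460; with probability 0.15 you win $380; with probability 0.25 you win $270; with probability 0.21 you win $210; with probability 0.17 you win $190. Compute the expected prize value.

302.1

E[payout] = 460·0.22 + 380·0.15 + 270·0.25 + 210·0.21 + 190·0.17
 = 101.2 + 57 + 67.5 + 44.1 + 32.3
 = 302.1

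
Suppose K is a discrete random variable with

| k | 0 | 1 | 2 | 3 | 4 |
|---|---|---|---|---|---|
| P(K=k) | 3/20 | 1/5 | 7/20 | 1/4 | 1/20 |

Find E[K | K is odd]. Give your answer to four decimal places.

2.1111

P(K is odd) = 1/5 + 1/4 = 9/20.
E[K | K is odd] = [1·1/5 + 3·1/4] / (9/20)
 = 19/20 / (9/20)
 = 19/9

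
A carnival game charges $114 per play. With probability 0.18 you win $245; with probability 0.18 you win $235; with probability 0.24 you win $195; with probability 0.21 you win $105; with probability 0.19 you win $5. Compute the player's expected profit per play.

E[payout] = 245·0.18 + 235·0.18 + 195·0.24 + 105·0.21 + 5·0.19
 = 44.1 + 42.3 + 46.8 + 22.05 + 0.95
 = 156.2
Net = 156.2 - 114 = 42.2

42.2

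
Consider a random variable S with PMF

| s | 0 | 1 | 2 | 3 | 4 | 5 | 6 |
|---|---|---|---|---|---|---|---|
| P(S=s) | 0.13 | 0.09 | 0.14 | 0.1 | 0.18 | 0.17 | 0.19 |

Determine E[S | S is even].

3.34375

P(S is even) = 0.13 + 0.14 + 0.18 + 0.19 = 0.64.
E[S | S is even] = [0·0.13 + 2·0.14 + 4·0.18 + 6·0.19] / 0.64
 = 2.14 / 0.64
 = 107/32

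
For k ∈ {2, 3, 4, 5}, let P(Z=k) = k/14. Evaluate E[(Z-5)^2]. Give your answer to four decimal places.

2.4286

E[(Z-5)^2] = Σ (z-5)^2·P(Z=z)
 = 9·1/7 + 4·3/14 + 1·2/7 + 0·5/14
 = 9/7 + 6/7 + 2/7 + 0
 = 17/7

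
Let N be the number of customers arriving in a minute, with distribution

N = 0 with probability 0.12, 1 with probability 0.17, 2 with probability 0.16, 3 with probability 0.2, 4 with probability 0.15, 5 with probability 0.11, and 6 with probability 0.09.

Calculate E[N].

2.78

E[N] = Σ n·P(N=n)
 = 0·0.12 + 1·0.17 + 2·0.16 + 3·0.2 + 4·0.15 + 5·0.11 + 6·0.09
 = 0 + 0.17 + 0.32 + 0.6 + 0.6 + 0.55 + 0.54
 = 2.78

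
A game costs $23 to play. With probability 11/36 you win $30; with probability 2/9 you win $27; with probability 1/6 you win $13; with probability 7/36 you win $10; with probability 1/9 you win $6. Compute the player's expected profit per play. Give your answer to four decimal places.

-3.0556

E[payout] = 30·11/36 + 27·2/9 + 13·1/6 + 10·7/36 + 6·1/9
 = 55/6 + 6 + 13/6 + 35/18 + 2/3
 = 359/18
Net = 359/18 - 23 = -55/18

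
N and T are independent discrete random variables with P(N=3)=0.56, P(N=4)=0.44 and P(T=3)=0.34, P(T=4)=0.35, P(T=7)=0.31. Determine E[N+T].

8.03

E[N+T] = Σ_n Σ_t (n+t) · P(N=n)P(T=t)
 = 6·0.1904 + 7·0.196 + 10·0.1736 + 7·0.1496 + 8·0.154 + 11·0.1364
 = 1.1424 + 1.372 + 1.736 + 1.0472 + 1.232 + 1.5004
 = 8.03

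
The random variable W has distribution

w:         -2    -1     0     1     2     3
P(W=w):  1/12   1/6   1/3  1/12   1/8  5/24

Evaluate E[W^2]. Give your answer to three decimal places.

E[W^2] = Σ w^2·P(W=w)
 = 4·1/12 + 1·1/6 + 0·1/3 + 1·1/12 + 4·1/8 + 9·5/24
 = 1/3 + 1/6 + 0 + 1/12 + 1/2 + 15/8
 = 71/24

2.958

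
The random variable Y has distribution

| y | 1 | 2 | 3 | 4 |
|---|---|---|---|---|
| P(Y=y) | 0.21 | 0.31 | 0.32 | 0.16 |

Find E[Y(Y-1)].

E[Y(Y-1)] = Σ y(y-1)·P(Y=y)
 = 0·0.21 + 2·0.31 + 6·0.32 + 12·0.16
 = 0 + 0.62 + 1.92 + 1.92
 = 4.46

4.46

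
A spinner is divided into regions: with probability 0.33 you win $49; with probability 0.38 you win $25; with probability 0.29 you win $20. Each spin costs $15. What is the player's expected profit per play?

E[payout] = 49·0.33 + 25·0.38 + 20·0.29
 = 16.17 + 9.5 + 5.8
 = 31.47
Net = 31.47 - 15 = 16.47

16.47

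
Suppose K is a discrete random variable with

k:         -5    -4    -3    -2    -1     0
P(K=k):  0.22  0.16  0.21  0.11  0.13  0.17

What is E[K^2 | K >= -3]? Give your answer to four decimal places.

3.9677

P(K >= -3) = 0.21 + 0.11 + 0.13 + 0.17 = 0.62.
E[K^2 | K >= -3] = [9·0.21 + 4·0.11 + 1·0.13 + 0·0.17] / 0.62
 = 2.46 / 0.62
 = 123/31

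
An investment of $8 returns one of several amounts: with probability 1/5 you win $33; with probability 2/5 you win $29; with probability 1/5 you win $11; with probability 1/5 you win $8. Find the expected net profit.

14

E[payout] = 33·1/5 + 29·2/5 + 11·1/5 + 8·1/5
 = 33/5 + 58/5 + 11/5 + 8/5
 = 22
Net = 22 - 8 = 14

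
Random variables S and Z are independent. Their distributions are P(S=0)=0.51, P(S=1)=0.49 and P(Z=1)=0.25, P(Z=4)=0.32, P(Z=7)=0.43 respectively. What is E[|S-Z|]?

E[|S-Z|] = Σ_s Σ_z |s-z| · P(S=s)P(Z=z)
 = 1·0.1275 + 4·0.1632 + 7·0.2193 + 0·0.1225 + 3·0.1568 + 6·0.2107
 = 0.1275 + 0.6528 + 1.5351 + 0 + 0.4704 + 1.2642
 = 4.05

4.05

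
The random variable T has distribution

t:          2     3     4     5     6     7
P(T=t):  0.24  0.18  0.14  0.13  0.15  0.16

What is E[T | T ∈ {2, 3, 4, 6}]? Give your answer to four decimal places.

3.4930

P(T ∈ {2, 3, 4, 6}) = 0.24 + 0.18 + 0.14 + 0.15 = 0.71.
E[T | T ∈ {2, 3, 4, 6}] = [2·0.24 + 3·0.18 + 4·0.14 + 6·0.15] / 0.71
 = 2.48 / 0.71
 = 248/71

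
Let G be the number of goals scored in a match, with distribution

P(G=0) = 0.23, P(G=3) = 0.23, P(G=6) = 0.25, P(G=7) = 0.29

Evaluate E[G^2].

E[G^2] = Σ g^2·P(G=g)
 = 0·0.23 + 9·0.23 + 36·0.25 + 49·0.29
 = 0 + 2.07 + 9 + 14.21
 = 25.28

25.28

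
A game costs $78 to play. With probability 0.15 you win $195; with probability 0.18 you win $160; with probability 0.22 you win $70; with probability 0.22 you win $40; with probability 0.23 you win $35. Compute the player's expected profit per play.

E[payout] = 195·0.15 + 160·0.18 + 70·0.22 + 40·0.22 + 35·0.23
 = 29.25 + 28.8 + 15.4 + 8.8 + 8.05
 = 90.3
Net = 90.3 - 78 = 12.3

12.3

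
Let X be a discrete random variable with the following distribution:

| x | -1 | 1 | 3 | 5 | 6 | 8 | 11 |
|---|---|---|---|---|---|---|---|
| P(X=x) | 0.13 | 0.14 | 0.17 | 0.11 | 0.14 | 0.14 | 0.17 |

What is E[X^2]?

E[X^2] = Σ x^2·P(X=x)
 = 1·0.13 + 1·0.14 + 9·0.17 + 25·0.11 + 36·0.14 + 64·0.14 + 121·0.17
 = 0.13 + 0.14 + 1.53 + 2.75 + 5.04 + 8.96 + 20.57
 = 39.12

39.12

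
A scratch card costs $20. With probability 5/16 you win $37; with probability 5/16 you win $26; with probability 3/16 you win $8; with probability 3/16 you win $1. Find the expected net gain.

E[payout] = 37·5/16 + 26·5/16 + 8·3/16 + 1·3/16
 = 185/16 + 65/8 + 3/2 + 3/16
 = 171/8
Net = 171/8 - 20 = 11/8

1.375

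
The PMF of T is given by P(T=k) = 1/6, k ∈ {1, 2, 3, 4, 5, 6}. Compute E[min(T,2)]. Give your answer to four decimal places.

E[min(T,2)] = Σ min(t,2)·P(T=t)
 = 1·1/6 + 2·1/6 + 2·1/6 + 2·1/6 + 2·1/6 + 2·1/6
 = 1/6 + 1/3 + 1/3 + 1/3 + 1/3 + 1/3
 = 11/6

1.8333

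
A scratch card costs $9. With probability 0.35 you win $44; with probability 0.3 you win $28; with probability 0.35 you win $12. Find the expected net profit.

E[payout] = 44·0.35 + 28·0.3 + 12·0.35
 = 15.4 + 8.4 + 4.2
 = 28
Net = 28 - 9 = 19

19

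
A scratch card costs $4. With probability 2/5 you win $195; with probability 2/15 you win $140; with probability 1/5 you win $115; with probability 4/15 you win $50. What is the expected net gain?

129

E[payout] = 195·2/5 + 140·2/15 + 115·1/5 + 50·4/15
 = 78 + 56/3 + 23 + 40/3
 = 133
Net = 133 - 4 = 129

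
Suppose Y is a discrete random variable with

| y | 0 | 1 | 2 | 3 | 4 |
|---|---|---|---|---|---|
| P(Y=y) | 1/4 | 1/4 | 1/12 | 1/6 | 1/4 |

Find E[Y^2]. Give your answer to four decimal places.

E[Y^2] = Σ y^2·P(Y=y)
 = 0·1/4 + 1·1/4 + 4·1/12 + 9·1/6 + 16·1/4
 = 0 + 1/4 + 1/3 + 3/2 + 4
 = 73/12

6.0833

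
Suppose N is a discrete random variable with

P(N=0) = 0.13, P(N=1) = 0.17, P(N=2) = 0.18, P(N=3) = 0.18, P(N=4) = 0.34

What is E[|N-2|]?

E[|N-2|] = Σ |n-2|·P(N=n)
 = 2·0.13 + 1·0.17 + 0·0.18 + 1·0.18 + 2·0.34
 = 0.26 + 0.17 + 0 + 0.18 + 0.68
 = 1.29

1.29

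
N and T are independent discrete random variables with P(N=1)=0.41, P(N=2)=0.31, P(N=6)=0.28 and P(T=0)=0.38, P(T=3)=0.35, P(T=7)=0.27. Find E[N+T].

E[N+T] = Σ_n Σ_t (n+t) · P(N=n)P(T=t)
 = 1·0.1558 + 4·0.1435 + 8·0.1107 + 2·0.1178 + 5·0.1085 + 9·0.0837 + 6·0.1064 + 9·0.098 + 13·0.0756
 = 0.1558 + 0.574 + 0.8856 + 0.2356 + 0.5425 + 0.7533 + 0.6384 + 0.882 + 0.9828
 = 5.65

5.65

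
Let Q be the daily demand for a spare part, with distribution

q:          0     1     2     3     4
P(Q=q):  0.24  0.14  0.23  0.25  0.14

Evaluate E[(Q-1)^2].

2.73

E[(Q-1)^2] = Σ (q-1)^2·P(Q=q)
 = 1·0.24 + 0·0.14 + 1·0.23 + 4·0.25 + 9·0.14
 = 0.24 + 0 + 0.23 + 1 + 1.26
 = 2.73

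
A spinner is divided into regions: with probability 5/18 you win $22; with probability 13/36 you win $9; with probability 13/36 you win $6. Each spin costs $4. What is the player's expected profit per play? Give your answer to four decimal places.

7.5278

E[payout] = 22·5/18 + 9·13/36 + 6·13/36
 = 55/9 + 13/4 + 13/6
 = 415/36
Net = 415/36 - 4 = 271/36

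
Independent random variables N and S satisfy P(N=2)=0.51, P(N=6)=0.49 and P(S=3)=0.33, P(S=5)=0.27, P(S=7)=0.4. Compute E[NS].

20.3544

E[NS] = Σ_n Σ_s ns · P(N=n)P(S=s)
 = 6·0.1683 + 10·0.1377 + 14·0.204 + 18·0.1617 + 30·0.1323 + 42·0.196
 = 1.0098 + 1.377 + 2.856 + 2.9106 + 3.969 + 8.232
 = 20.3544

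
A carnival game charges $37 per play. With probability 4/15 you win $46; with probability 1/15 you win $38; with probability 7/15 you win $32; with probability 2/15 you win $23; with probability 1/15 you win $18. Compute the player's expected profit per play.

-3

E[payout] = 46·4/15 + 38·1/15 + 32·7/15 + 23·2/15 + 18·1/15
 = 184/15 + 38/15 + 224/15 + 46/15 + 6/5
 = 34
Net = 34 - 37 = -3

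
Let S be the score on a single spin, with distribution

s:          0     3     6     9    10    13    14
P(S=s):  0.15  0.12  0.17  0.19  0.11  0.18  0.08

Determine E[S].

7.65

E[S] = Σ s·P(S=s)
 = 0·0.15 + 3·0.12 + 6·0.17 + 9·0.19 + 10·0.11 + 13·0.18 + 14·0.08
 = 0 + 0.36 + 1.02 + 1.71 + 1.1 + 2.34 + 1.12
 = 7.65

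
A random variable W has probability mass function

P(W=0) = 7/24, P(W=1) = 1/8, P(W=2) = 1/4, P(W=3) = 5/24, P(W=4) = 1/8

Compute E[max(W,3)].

3.125

E[max(W,3)] = Σ max(w,3)·P(W=w)
 = 3·7/24 + 3·1/8 + 3·1/4 + 3·5/24 + 4·1/8
 = 7/8 + 3/8 + 3/4 + 5/8 + 1/2
 = 25/8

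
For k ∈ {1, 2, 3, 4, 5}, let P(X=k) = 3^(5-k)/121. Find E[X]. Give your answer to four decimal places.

1.4793

E[X] = Σ x·P(X=x)
 = 1·81/121 + 2·27/121 + 3·9/121 + 4·3/121 + 5·1/121
 = 81/121 + 54/121 + 27/121 + 12/121 + 5/121
 = 179/121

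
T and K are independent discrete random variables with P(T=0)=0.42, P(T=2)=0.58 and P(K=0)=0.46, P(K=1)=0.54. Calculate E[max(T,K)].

E[max(T,K)] = Σ_t Σ_k max(t,k) · P(T=t)P(K=k)
 = 0·0.1932 + 1·0.2268 + 2·0.2668 + 2·0.3132
 = 0 + 0.2268 + 0.5336 + 0.6264
 = 1.3868

1.3868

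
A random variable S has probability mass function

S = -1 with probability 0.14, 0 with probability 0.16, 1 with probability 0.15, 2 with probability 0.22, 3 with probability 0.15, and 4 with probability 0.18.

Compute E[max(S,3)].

3.18

E[max(S,3)] = Σ max(s,3)·P(S=s)
 = 3·0.14 + 3·0.16 + 3·0.15 + 3·0.22 + 3·0.15 + 4·0.18
 = 0.42 + 0.48 + 0.45 + 0.66 + 0.45 + 0.72
 = 3.18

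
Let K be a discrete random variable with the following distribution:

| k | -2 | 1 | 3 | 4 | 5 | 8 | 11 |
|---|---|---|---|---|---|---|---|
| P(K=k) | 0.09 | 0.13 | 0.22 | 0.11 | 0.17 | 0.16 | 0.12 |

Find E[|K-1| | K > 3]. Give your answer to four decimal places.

P(K > 3) = 0.11 + 0.17 + 0.16 + 0.12 = 0.56.
E[|K-1| | K > 3] = [3·0.11 + 4·0.17 + 7·0.16 + 10·0.12] / 0.56
 = 3.33 / 0.56
 = 333/56

5.9464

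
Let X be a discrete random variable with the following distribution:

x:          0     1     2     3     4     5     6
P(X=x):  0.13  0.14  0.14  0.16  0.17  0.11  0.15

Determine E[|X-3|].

E[|X-3|] = Σ |x-3|·P(X=x)
 = 3·0.13 + 2·0.14 + 1·0.14 + 0·0.16 + 1·0.17 + 2·0.11 + 3·0.15
 = 0.39 + 0.28 + 0.14 + 0 + 0.17 + 0.22 + 0.45
 = 1.65

1.65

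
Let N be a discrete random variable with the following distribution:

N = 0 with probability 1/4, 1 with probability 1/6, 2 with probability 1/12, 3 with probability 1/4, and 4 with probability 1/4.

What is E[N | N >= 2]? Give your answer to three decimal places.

P(N >= 2) = 1/12 + 1/4 + 1/4 = 7/12.
E[N | N >= 2] = [2·1/12 + 3·1/4 + 4·1/4] / (7/12)
 = 23/12 / (7/12)
 = 23/7

3.286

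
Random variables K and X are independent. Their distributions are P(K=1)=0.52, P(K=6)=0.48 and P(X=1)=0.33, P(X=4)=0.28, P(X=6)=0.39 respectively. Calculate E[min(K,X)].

E[min(K,X)] = Σ_k Σ_x min(k,x) · P(K=k)P(X=x)
 = 1·0.1716 + 1·0.1456 + 1·0.2028 + 1·0.1584 + 4·0.1344 + 6·0.1872
 = 0.1716 + 0.1456 + 0.2028 + 0.1584 + 0.5376 + 1.1232
 = 2.3392

2.3392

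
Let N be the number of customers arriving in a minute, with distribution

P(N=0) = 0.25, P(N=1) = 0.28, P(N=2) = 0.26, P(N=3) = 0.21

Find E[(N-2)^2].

E[(N-2)^2] = Σ (n-2)^2·P(N=n)
 = 4·0.25 + 1·0.28 + 0·0.26 + 1·0.21
 = 1 + 0.28 + 0 + 0.21
 = 1.49

1.49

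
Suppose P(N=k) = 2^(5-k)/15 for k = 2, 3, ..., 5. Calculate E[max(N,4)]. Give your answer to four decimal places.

4.0667

E[max(N,4)] = Σ max(n,4)·P(N=n)
 = 4·8/15 + 4·4/15 + 4·2/15 + 5·1/15
 = 32/15 + 16/15 + 8/15 + 1/3
 = 61/15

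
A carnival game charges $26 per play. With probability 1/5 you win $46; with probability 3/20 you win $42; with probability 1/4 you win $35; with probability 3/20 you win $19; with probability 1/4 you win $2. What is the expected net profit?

E[payout] = 46·1/5 + 42·3/20 + 35·1/4 + 19·3/20 + 2·1/4
 = 46/5 + 63/10 + 35/4 + 57/20 + 1/2
 = 138/5
Net = 138/5 - 26 = 8/5

1.6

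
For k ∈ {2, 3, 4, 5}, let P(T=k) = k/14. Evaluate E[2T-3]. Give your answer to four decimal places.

4.7143

E[2T-3] = Σ (2t-3)·P(T=t)
 = 1·1/7 + 3·3/14 + 5·2/7 + 7·5/14
 = 1/7 + 9/14 + 10/7 + 5/2
 = 33/7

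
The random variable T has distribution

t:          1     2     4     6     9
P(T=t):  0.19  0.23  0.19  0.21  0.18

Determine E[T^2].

26.29

E[T^2] = Σ t^2·P(T=t)
 = 1·0.19 + 4·0.23 + 16·0.19 + 36·0.21 + 81·0.18
 = 0.19 + 0.92 + 3.04 + 7.56 + 14.58
 = 26.29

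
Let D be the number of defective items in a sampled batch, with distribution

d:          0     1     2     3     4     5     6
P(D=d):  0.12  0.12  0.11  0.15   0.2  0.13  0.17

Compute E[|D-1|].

E[|D-1|] = Σ |d-1|·P(D=d)
 = 1·0.12 + 0·0.12 + 1·0.11 + 2·0.15 + 3·0.2 + 4·0.13 + 5·0.17
 = 0.12 + 0 + 0.11 + 0.3 + 0.6 + 0.52 + 0.85
 = 2.5

2.5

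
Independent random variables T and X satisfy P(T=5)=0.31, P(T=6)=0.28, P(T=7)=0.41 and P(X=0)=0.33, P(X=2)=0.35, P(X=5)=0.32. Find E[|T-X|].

E[|T-X|] = Σ_t Σ_x |t-x| · P(T=t)P(X=x)
 = 5·0.1023 + 3·0.1085 + 0·0.0992 + 6·0.0924 + 4·0.098 + 1·0.0896 + 7·0.1353 + 5·0.1435 + 2·0.1312
 = 0.5115 + 0.3255 + 0 + 0.5544 + 0.392 + 0.0896 + 0.9471 + 0.7175 + 0.2624
 = 3.8

3.8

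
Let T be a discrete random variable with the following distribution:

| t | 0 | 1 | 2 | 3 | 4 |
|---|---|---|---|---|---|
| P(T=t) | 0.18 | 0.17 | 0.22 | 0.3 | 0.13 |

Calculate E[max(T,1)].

E[max(T,1)] = Σ max(t,1)·P(T=t)
 = 1·0.18 + 1·0.17 + 2·0.22 + 3·0.3 + 4·0.13
 = 0.18 + 0.17 + 0.44 + 0.9 + 0.52
 = 2.21

2.21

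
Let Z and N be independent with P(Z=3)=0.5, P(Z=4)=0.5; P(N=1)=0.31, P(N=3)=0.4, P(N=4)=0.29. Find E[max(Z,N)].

E[max(Z,N)] = Σ_z Σ_n max(z,n) · P(Z=z)P(N=n)
 = 3·0.155 + 3·0.2 + 4·0.145 + 4·0.155 + 4·0.2 + 4·0.145
 = 0.465 + 0.6 + 0.58 + 0.62 + 0.8 + 0.58
 = 3.645

3.645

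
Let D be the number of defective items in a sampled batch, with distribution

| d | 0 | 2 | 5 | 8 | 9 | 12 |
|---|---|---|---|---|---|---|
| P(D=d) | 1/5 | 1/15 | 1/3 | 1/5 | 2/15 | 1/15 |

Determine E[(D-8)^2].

E[(D-8)^2] = Σ (d-8)^2·P(D=d)
 = 64·1/5 + 36·1/15 + 9·1/3 + 0·1/5 + 1·2/15 + 16·1/15
 = 64/5 + 12/5 + 3 + 0 + 2/15 + 16/15
 = 97/5

19.4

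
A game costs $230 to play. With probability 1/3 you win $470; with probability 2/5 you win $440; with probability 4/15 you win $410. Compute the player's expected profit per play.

E[payout] = 470·1/3 + 440·2/5 + 410·4/15
 = 470/3 + 176 + 328/3
 = 442
Net = 442 - 230 = 212

212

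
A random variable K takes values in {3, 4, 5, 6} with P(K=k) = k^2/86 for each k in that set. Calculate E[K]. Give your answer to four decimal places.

5.0233

E[K] = Σ k·P(K=k)
 = 3·9/86 + 4·8/43 + 5·25/86 + 6·18/43
 = 27/86 + 32/43 + 125/86 + 108/43
 = 216/43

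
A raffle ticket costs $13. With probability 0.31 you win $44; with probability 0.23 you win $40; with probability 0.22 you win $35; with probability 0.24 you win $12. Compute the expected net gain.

20.42

E[payout] = 44·0.31 + 40·0.23 + 35·0.22 + 12·0.24
 = 13.64 + 9.2 + 7.7 + 2.88
 = 33.42
Net = 33.42 - 13 = 20.42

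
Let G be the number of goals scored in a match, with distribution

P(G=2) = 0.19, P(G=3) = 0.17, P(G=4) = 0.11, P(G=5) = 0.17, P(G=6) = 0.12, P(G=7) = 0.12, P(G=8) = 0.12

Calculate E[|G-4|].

1.8

E[|G-4|] = Σ |g-4|·P(G=g)
 = 2·0.19 + 1·0.17 + 0·0.11 + 1·0.17 + 2·0.12 + 3·0.12 + 4·0.12
 = 0.38 + 0.17 + 0 + 0.17 + 0.24 + 0.36 + 0.48
 = 1.8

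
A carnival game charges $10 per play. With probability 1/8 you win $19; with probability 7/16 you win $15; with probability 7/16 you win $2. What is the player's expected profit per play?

-0.1875

E[payout] = 19·1/8 + 15·7/16 + 2·7/16
 = 19/8 + 105/16 + 7/8
 = 157/16
Net = 157/16 - 10 = -3/16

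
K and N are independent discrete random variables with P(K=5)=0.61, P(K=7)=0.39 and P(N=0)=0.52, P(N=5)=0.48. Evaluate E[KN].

13.872

E[KN] = Σ_k Σ_n kn · P(K=k)P(N=n)
 = 0·0.3172 + 25·0.2928 + 0·0.2028 + 35·0.1872
 = 0 + 7.32 + 0 + 6.552
 = 13.872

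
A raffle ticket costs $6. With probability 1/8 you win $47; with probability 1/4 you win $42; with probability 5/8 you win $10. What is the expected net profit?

16.625

E[payout] = 47·1/8 + 42·1/4 + 10·5/8
 = 47/8 + 21/2 + 25/4
 = 181/8
Net = 181/8 - 6 = 133/8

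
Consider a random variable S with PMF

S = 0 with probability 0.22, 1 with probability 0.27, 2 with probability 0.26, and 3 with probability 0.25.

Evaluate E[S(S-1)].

E[S(S-1)] = Σ s(s-1)·P(S=s)
 = 0·0.22 + 0·0.27 + 2·0.26 + 6·0.25
 = 0 + 0 + 0.52 + 1.5
 = 2.02

2.02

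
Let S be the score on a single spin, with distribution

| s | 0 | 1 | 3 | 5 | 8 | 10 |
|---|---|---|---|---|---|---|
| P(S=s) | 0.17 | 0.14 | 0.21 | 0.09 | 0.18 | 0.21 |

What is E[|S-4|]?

E[|S-4|] = Σ |s-4|·P(S=s)
 = 4·0.17 + 3·0.14 + 1·0.21 + 1·0.09 + 4·0.18 + 6·0.21
 = 0.68 + 0.42 + 0.21 + 0.09 + 0.72 + 1.26
 = 3.38

3.38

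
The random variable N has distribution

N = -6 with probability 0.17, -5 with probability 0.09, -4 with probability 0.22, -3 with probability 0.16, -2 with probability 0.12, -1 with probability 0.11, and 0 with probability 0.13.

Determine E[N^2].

13.92

E[N^2] = Σ n^2·P(N=n)
 = 36·0.17 + 25·0.09 + 16·0.22 + 9·0.16 + 4·0.12 + 1·0.11 + 0·0.13
 = 6.12 + 2.25 + 3.52 + 1.44 + 0.48 + 0.11 + 0
 = 13.92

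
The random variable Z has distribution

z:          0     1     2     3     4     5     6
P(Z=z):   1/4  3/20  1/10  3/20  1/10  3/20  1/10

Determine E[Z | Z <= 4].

1.6

P(Z <= 4) = 1/4 + 3/20 + 1/10 + 3/20 + 1/10 = 3/4.
E[Z | Z <= 4] = [0·1/4 + 1·3/20 + 2·1/10 + 3·3/20 + 4·1/10] / (3/4)
 = 6/5 / (3/4)
 = 8/5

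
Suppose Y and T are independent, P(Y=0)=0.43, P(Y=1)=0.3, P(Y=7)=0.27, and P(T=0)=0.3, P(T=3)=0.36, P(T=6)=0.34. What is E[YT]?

6.8328

E[YT] = Σ_y Σ_t yt · P(Y=y)P(T=t)
 = 0·0.129 + 0·0.1548 + 0·0.1462 + 0·0.09 + 3·0.108 + 6·0.102 + 0·0.081 + 21·0.0972 + 42·0.0918
 = 0 + 0 + 0 + 0 + 0.324 + 0.612 + 0 + 2.0412 + 3.8556
 = 6.8328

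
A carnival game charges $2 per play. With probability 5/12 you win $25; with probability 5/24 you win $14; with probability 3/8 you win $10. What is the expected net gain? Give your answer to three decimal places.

15.083

E[payout] = 25·5/12 + 14·5/24 + 10·3/8
 = 125/12 + 35/12 + 15/4
 = 205/12
Net = 205/12 - 2 = 181/12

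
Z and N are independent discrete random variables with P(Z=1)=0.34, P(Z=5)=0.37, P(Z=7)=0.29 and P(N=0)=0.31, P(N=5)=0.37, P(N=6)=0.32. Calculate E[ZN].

15.9094

E[ZN] = Σ_z Σ_n zn · P(Z=z)P(N=n)
 = 0·0.1054 + 5·0.1258 + 6·0.1088 + 0·0.1147 + 25·0.1369 + 30·0.1184 + 0·0.0899 + 35·0.1073 + 42·0.0928
 = 0 + 0.629 + 0.6528 + 0 + 3.4225 + 3.552 + 0 + 3.7555 + 3.8976
 = 15.9094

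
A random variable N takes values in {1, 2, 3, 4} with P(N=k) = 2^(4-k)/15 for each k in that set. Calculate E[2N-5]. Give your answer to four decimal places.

-1.5333

E[2N-5] = Σ (2n-5)·P(N=n)
 = (-3)·8/15 + (-1)·4/15 + 1·2/15 + 3·1/15
 = (-8/5) + (-4/15) + 2/15 + 1/5
 = -23/15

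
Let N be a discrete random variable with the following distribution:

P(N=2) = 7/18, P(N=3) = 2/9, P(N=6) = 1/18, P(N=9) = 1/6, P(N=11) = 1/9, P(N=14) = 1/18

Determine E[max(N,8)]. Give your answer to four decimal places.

8.8333

E[max(N,8)] = Σ max(n,8)·P(N=n)
 = 8·7/18 + 8·2/9 + 8·1/18 + 9·1/6 + 11·1/9 + 14·1/18
 = 28/9 + 16/9 + 4/9 + 3/2 + 11/9 + 7/9
 = 53/6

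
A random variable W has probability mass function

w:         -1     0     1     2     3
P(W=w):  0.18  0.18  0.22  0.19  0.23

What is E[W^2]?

E[W^2] = Σ w^2·P(W=w)
 = 1·0.18 + 0·0.18 + 1·0.22 + 4·0.19 + 9·0.23
 = 0.18 + 0 + 0.22 + 0.76 + 2.07
 = 3.23

3.23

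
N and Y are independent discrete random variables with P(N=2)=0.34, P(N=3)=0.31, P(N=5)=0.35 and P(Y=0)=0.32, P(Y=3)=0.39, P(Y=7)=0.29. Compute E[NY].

10.752

E[NY] = Σ_n Σ_y ny · P(N=n)P(Y=y)
 = 0·0.1088 + 6·0.1326 + 14·0.0986 + 0·0.0992 + 9·0.1209 + 21·0.0899 + 0·0.112 + 15·0.1365 + 35·0.1015
 = 0 + 0.7956 + 1.3804 + 0 + 1.0881 + 1.8879 + 0 + 2.0475 + 3.5525
 = 10.752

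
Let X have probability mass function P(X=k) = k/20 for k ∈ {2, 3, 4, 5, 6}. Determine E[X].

4.5

E[X] = Σ x·P(X=x)
 = 2·1/10 + 3·3/20 + 4·1/5 + 5·1/4 + 6·3/10
 = 1/5 + 9/20 + 4/5 + 5/4 + 9/5
 = 9/2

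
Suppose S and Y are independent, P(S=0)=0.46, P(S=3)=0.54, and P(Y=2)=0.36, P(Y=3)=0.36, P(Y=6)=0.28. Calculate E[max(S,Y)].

3.6744

E[max(S,Y)] = Σ_s Σ_y max(s,y) · P(S=s)P(Y=y)
 = 2·0.1656 + 3·0.1656 + 6·0.1288 + 3·0.1944 + 3·0.1944 + 6·0.1512
 = 0.3312 + 0.4968 + 0.7728 + 0.5832 + 0.5832 + 0.9072
 = 3.6744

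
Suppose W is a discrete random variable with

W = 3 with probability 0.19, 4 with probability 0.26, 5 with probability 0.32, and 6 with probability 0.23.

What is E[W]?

E[W] = Σ w·P(W=w)
 = 3·0.19 + 4·0.26 + 5·0.32 + 6·0.23
 = 0.57 + 1.04 + 1.6 + 1.38
 = 4.59

4.59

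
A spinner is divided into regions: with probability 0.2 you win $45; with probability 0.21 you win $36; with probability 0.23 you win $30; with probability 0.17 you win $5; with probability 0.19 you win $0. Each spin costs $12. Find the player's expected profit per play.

12.31

E[payout] = 45·0.2 + 36·0.21 + 30·0.23 + 5·0.17 + 0·0.19
 = 9 + 7.56 + 6.9 + 0.85 + 0
 = 24.31
Net = 24.31 - 12 = 12.31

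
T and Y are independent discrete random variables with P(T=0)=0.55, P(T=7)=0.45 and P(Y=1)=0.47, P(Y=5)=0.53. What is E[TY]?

9.828

E[TY] = Σ_t Σ_y ty · P(T=t)P(Y=y)
 = 0·0.2585 + 0·0.2915 + 7·0.2115 + 35·0.2385
 = 0 + 0 + 1.4805 + 8.3475
 = 9.828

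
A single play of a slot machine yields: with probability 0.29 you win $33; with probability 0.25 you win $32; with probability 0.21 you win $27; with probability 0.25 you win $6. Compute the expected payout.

E[payout] = 33·0.29 + 32·0.25 + 27·0.21 + 6·0.25
 = 9.57 + 8 + 5.67 + 1.5
 = 24.74

24.74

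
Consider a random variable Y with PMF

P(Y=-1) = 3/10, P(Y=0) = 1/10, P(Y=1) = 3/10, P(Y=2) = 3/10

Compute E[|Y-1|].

1

E[|Y-1|] = Σ |y-1|·P(Y=y)
 = 2·3/10 + 1·1/10 + 0·3/10 + 1·3/10
 = 3/5 + 1/10 + 0 + 3/10
 = 1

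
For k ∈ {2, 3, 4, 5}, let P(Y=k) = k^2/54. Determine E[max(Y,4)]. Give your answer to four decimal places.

E[max(Y,4)] = Σ max(y,4)·P(Y=y)
 = 4·2/27 + 4·1/6 + 4·8/27 + 5·25/54
 = 8/27 + 2/3 + 32/27 + 125/54
 = 241/54

4.4630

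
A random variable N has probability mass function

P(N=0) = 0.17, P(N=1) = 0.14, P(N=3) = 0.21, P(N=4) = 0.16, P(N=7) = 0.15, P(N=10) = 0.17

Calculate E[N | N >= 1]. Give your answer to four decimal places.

P(N >= 1) = 0.14 + 0.21 + 0.16 + 0.15 + 0.17 = 0.83.
E[N | N >= 1] = [1·0.14 + 3·0.21 + 4·0.16 + 7·0.15 + 10·0.17] / 0.83
 = 4.16 / 0.83
 = 416/83

5.0120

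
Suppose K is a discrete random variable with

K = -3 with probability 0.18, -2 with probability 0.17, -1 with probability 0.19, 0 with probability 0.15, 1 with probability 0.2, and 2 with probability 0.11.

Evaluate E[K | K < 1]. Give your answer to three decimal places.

P(K < 1) = 0.18 + 0.17 + 0.19 + 0.15 = 0.69.
E[K | K < 1] = [(-3)·0.18 + (-2)·0.17 + (-1)·0.19 + 0·0.15] / 0.69
 = -1.07 / 0.69
 = -107/69

-1.551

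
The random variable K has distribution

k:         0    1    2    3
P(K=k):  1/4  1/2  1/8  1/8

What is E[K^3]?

E[K^3] = Σ k^3·P(K=k)
 = 0·1/4 + 1·1/2 + 8·1/8 + 27·1/8
 = 0 + 1/2 + 1 + 27/8
 = 39/8

4.875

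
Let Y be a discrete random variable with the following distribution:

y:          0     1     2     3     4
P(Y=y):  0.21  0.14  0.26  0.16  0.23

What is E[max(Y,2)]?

2.62

E[max(Y,2)] = Σ max(y,2)·P(Y=y)
 = 2·0.21 + 2·0.14 + 2·0.26 + 3·0.16 + 4·0.23
 = 0.42 + 0.28 + 0.52 + 0.48 + 0.92
 = 2.62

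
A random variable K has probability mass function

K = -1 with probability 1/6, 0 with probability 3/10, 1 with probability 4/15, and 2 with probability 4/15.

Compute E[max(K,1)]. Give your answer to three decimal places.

E[max(K,1)] = Σ max(k,1)·P(K=k)
 = 1·1/6 + 1·3/10 + 1·4/15 + 2·4/15
 = 1/6 + 3/10 + 4/15 + 8/15
 = 19/15

1.267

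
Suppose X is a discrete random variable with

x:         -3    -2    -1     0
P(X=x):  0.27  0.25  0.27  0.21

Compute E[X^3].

-9.56

E[X^3] = Σ x^3·P(X=x)
 = (-27)·0.27 + (-8)·0.25 + (-1)·0.27 + 0·0.21
 = (-7.29) + (-2) + (-0.27) + 0
 = -9.56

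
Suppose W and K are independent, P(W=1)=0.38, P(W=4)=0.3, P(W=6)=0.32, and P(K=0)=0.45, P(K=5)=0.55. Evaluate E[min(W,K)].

E[min(W,K)] = Σ_w Σ_k min(w,k) · P(W=w)P(K=k)
 = 0·0.171 + 1·0.209 + 0·0.135 + 4·0.165 + 0·0.144 + 5·0.176
 = 0 + 0.209 + 0 + 0.66 + 0 + 0.88
 = 1.749

1.749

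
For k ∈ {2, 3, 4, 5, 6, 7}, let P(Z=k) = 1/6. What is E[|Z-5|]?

E[|Z-5|] = Σ |z-5|·P(Z=z)
 = 3·1/6 + 2·1/6 + 1·1/6 + 0·1/6 + 1·1/6 + 2·1/6
 = 1/2 + 1/3 + 1/6 + 0 + 1/6 + 1/3
 = 3/2

1.5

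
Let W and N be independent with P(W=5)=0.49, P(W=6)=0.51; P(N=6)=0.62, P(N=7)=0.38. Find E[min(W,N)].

5.51

E[min(W,N)] = Σ_w Σ_n min(w,n) · P(W=w)P(N=n)
 = 5·0.3038 + 5·0.1862 + 6·0.3162 + 6·0.1938
 = 1.519 + 0.931 + 1.8972 + 1.1628
 = 5.51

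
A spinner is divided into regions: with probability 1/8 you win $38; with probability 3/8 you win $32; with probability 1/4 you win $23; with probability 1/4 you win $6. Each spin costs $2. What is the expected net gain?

E[payout] = 38·1/8 + 32·3/8 + 23·1/4 + 6·1/4
 = 19/4 + 12 + 23/4 + 3/2
 = 24
Net = 24 - 2 = 22

22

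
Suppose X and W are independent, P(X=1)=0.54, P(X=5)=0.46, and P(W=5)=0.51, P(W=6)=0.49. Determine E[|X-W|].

E[|X-W|] = Σ_x Σ_w |x-w| · P(X=x)P(W=w)
 = 4·0.2754 + 5·0.2646 + 0·0.2346 + 1·0.2254
 = 1.1016 + 1.323 + 0 + 0.2254
 = 2.65

2.65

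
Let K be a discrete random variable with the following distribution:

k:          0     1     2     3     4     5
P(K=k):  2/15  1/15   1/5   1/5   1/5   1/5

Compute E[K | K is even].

P(K is even) = 2/15 + 1/5 + 1/5 = 8/15.
E[K | K is even] = [0·2/15 + 2·1/5 + 4·1/5] / (8/15)
 = 6/5 / (8/15)
 = 9/4

2.25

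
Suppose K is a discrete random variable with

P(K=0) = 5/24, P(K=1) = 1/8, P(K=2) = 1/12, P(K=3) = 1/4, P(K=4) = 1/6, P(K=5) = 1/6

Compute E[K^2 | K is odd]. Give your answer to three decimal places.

P(K is odd) = 1/8 + 1/4 + 1/6 = 13/24.
E[K^2 | K is odd] = [1·1/8 + 9·1/4 + 25·1/6] / (13/24)
 = 157/24 / (13/24)
 = 157/13

12.077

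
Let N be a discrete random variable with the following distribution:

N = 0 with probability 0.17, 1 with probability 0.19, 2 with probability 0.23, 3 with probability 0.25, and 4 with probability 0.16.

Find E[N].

E[N] = Σ n·P(N=n)
 = 0·0.17 + 1·0.19 + 2·0.23 + 3·0.25 + 4·0.16
 = 0 + 0.19 + 0.46 + 0.75 + 0.64
 = 2.04

2.04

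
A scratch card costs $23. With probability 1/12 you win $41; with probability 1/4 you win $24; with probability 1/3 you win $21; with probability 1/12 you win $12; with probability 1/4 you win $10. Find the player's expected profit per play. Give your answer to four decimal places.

-3.0833

E[payout] = 41·1/12 + 24·1/4 + 21·1/3 + 12·1/12 + 10·1/4
 = 41/12 + 6 + 7 + 1 + 5/2
 = 239/12
Net = 239/12 - 23 = -37/12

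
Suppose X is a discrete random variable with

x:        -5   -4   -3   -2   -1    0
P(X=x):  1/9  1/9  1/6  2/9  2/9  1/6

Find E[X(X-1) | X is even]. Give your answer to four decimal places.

7.1111

P(X is even) = 1/9 + 2/9 + 1/6 = 1/2.
E[X(X-1) | X is even] = [20·1/9 + 6·2/9 + 0·1/6] / (1/2)
 = 32/9 / (1/2)
 = 64/9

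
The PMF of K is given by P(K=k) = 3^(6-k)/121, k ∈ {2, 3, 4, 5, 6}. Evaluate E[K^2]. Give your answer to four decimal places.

6.7934

E[K^2] = Σ k^2·P(K=k)
 = 4·81/121 + 9·27/121 + 16·9/121 + 25·3/121 + 36·1/121
 = 324/121 + 243/121 + 144/121 + 75/121 + 36/121
 = 822/121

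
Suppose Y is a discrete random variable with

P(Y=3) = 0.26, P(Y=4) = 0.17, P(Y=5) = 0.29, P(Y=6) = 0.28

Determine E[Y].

4.59

E[Y] = Σ y·P(Y=y)
 = 3·0.26 + 4·0.17 + 5·0.29 + 6·0.28
 = 0.78 + 0.68 + 1.45 + 1.68
 = 4.59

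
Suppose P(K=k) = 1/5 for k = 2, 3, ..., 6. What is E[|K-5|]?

1.4

E[|K-5|] = Σ |k-5|·P(K=k)
 = 3·1/5 + 2·1/5 + 1·1/5 + 0·1/5 + 1·1/5
 = 3/5 + 2/5 + 1/5 + 0 + 1/5
 = 7/5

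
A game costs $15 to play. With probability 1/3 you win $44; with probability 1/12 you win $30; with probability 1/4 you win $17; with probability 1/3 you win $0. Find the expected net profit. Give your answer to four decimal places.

6.4167

E[payout] = 44·1/3 + 30·1/12 + 17·1/4 + 0·1/3
 = 44/3 + 5/2 + 17/4 + 0
 = 257/12
Net = 257/12 - 15 = 77/12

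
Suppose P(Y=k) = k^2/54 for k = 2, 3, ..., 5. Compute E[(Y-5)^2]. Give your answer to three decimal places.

1.630

E[(Y-5)^2] = Σ (y-5)^2·P(Y=y)
 = 9·2/27 + 4·1/6 + 1·8/27 + 0·25/54
 = 2/3 + 2/3 + 8/27 + 0
 = 44/27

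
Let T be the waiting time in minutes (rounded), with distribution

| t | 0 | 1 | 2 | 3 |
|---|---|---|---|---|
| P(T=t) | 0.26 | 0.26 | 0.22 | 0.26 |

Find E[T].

1.48

E[T] = Σ t·P(T=t)
 = 0·0.26 + 1·0.26 + 2·0.22 + 3·0.26
 = 0 + 0.26 + 0.44 + 0.78
 = 1.48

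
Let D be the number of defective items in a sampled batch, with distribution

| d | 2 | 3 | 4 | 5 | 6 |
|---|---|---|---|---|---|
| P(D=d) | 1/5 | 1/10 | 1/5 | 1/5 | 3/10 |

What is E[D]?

E[D] = Σ d·P(D=d)
 = 2·1/5 + 3·1/10 + 4·1/5 + 5·1/5 + 6·3/10
 = 2/5 + 3/10 + 4/5 + 1 + 9/5
 = 43/10

4.3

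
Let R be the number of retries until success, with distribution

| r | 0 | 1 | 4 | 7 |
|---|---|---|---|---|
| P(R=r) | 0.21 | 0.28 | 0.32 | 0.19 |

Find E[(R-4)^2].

E[(R-4)^2] = Σ (r-4)^2·P(R=r)
 = 16·0.21 + 9·0.28 + 0·0.32 + 9·0.19
 = 3.36 + 2.52 + 0 + 1.71
 = 7.59

7.59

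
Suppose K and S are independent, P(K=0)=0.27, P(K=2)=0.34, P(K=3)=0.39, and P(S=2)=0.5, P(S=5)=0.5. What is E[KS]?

E[KS] = Σ_k Σ_s ks · P(K=k)P(S=s)
 = 0·0.135 + 0·0.135 + 4·0.17 + 10·0.17 + 6·0.195 + 15·0.195
 = 0 + 0 + 0.68 + 1.7 + 1.17 + 2.925
 = 6.475

6.475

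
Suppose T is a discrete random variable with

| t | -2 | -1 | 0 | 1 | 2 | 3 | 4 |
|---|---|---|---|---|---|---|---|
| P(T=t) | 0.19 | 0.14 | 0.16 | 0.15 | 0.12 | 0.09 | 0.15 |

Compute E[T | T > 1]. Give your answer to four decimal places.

3.0833

P(T > 1) = 0.12 + 0.09 + 0.15 = 0.36.
E[T | T > 1] = [2·0.12 + 3·0.09 + 4·0.15] / 0.36
 = 1.11 / 0.36
 = 37/12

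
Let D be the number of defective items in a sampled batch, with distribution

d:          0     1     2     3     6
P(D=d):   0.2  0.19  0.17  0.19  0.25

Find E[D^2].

11.58

E[D^2] = Σ d^2·P(D=d)
 = 0·0.2 + 1·0.19 + 4·0.17 + 9·0.19 + 36·0.25
 = 0 + 0.19 + 0.68 + 1.71 + 9
 = 11.58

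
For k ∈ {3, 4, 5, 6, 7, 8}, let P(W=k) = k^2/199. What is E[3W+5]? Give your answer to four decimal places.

24.4020

E[3W+5] = Σ (3w+5)·P(W=w)
 = 14·9/199 + 17·16/199 + 20·25/199 + 23·36/199 + 26·49/199 + 29·64/199
 = 126/199 + 272/199 + 500/199 + 828/199 + 1274/199 + 1856/199
 = 4856/199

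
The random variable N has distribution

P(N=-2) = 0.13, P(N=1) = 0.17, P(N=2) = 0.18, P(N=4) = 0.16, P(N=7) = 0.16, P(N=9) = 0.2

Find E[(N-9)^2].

E[(N-9)^2] = Σ (n-9)^2·P(N=n)
 = 121·0.13 + 64·0.17 + 49·0.18 + 25·0.16 + 4·0.16 + 0·0.2
 = 15.73 + 10.88 + 8.82 + 4 + 0.64 + 0
 = 40.07

40.07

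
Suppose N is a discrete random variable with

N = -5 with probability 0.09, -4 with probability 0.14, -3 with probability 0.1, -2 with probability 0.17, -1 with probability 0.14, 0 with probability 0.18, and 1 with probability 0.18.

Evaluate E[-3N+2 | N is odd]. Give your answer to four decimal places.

P(N is odd) = 0.09 + 0.1 + 0.14 + 0.18 = 0.51.
E[-3N+2 | N is odd] = [17·0.09 + 11·0.1 + 5·0.14 + (-1)·0.18] / 0.51
 = 3.15 / 0.51
 = 105/17

6.1765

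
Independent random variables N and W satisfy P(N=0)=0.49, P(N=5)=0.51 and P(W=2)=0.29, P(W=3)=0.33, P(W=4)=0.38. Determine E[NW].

7.8795

E[NW] = Σ_n Σ_w nw · P(N=n)P(W=w)
 = 0·0.1421 + 0·0.1617 + 0·0.1862 + 10·0.1479 + 15·0.1683 + 20·0.1938
 = 0 + 0 + 0 + 1.479 + 2.5245 + 3.876
 = 7.8795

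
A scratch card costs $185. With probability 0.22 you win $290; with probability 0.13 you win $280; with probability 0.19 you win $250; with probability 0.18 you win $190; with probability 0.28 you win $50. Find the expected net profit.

10.9

E[payout] = 290·0.22 + 280·0.13 + 250·0.19 + 190·0.18 + 50·0.28
 = 63.8 + 36.4 + 47.5 + 34.2 + 14
 = 195.9
Net = 195.9 - 185 = 10.9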